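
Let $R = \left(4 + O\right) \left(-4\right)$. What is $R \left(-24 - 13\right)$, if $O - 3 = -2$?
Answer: $740$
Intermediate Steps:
$O = 1$ ($O = 3 - 2 = 1$)
$R = -20$ ($R = \left(4 + 1\right) \left(-4\right) = 5 \left(-4\right) = -20$)
$R \left(-24 - 13\right) = - 20 \left(-24 - 13\right) = \left(-20\right) \left(-37\right) = 740$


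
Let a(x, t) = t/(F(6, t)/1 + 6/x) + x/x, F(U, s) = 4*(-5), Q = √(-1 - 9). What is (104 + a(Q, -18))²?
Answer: 45*(-247013*I + 14826*√10)/(-991*I + 60*√10) ≈ 11213.0 - 17.921*I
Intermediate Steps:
Q = I*√10 (Q = √(-10) = I*√10 ≈ 3.1623*I)
F(U, s) = -20
a(x, t) = 1 + t/(-20 + 6/x) (a(x, t) = t/(-20/1 + 6/x) + x/x = t/(-20*1 + 6/x) + 1 = t/(-20 + 6/x) + 1 = 1 + t/(-20 + 6/x))
(104 + a(Q, -18))² = (104 + (6 - 20*I*√10 - 18*I*√10)/(2*(3 - 10*I*√10)))² = (104 + (6 - 38*I*√10)/(2*(3 - 10*I*√10)))²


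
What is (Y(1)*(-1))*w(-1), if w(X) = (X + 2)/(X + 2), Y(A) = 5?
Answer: -5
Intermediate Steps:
w(X) = 1 (w(X) = (2 + X)/(2 + X) = 1)
(Y(1)*(-1))*w(-1) = (5*(-1))*1 = -5*1 = -5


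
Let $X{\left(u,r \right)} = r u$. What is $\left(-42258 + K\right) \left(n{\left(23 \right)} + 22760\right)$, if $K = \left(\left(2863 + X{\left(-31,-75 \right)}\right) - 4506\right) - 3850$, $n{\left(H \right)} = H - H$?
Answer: $-1033895760$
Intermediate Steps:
$n{\left(H \right)} = 0$
$K = -3168$ ($K = \left(\left(2863 - -2325\right) - 4506\right) - 3850 = \left(\left(2863 + 2325\right) - 4506\right) - 3850 = \left(5188 - 4506\right) - 3850 = 682 - 3850 = -3168$)
$\left(-42258 + K\right) \left(n{\left(23 \right)} + 22760\right) = \left(-42258 - 3168\right) \left(0 + 22760\right) = \left(-45426\right) 22760 = -1033895760$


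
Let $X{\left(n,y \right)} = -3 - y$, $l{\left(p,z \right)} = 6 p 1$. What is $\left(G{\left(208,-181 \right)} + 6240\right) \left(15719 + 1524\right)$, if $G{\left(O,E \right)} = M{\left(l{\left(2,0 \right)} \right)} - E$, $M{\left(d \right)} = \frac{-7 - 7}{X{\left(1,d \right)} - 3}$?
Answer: $\frac{996576428}{9} \approx 1.1073 \cdot 10^{8}$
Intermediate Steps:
$l{\left(p,z \right)} = 6 p$
$M{\left(d \right)} = - \frac{14}{-6 - d}$ ($M{\left(d \right)} = \frac{-7 - 7}{\left(-3 - d\right) - 3} = - \frac{14}{-6 - d}$)
$G{\left(O,E \right)} = \frac{7}{9} - E$ ($G{\left(O,E \right)} = \frac{14}{6 + 6 \cdot 2} - E = \frac{14}{6 + 12} - E = \frac{14}{18} - E = 14 \cdot \frac{1}{18} - E = \frac{7}{9} - E$)
$\left(G{\left(208,-181 \right)} + 6240\right) \left(15719 + 1524\right) = \left(\left(\frac{7}{9} - -181\right) + 6240\right) \left(15719 + 1524\right) = \left(\left(\frac{7}{9} + 181\right) + 6240\right) 17243 = \left(\frac{1636}{9} + 6240\right) 17243 = \frac{57796}{9} \cdot 17243 = \frac{996576428}{9}$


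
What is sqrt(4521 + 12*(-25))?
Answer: 3*sqrt(469) ≈ 64.969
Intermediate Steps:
sqrt(4521 + 12*(-25)) = sqrt(4521 - 300) = sqrt(4221) = 3*sqrt(469)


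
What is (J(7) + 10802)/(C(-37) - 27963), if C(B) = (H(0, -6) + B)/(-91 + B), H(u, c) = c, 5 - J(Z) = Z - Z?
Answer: -1383296/3579221 ≈ -0.38648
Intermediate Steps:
J(Z) = 5 (J(Z) = 5 - (Z - Z) = 5 - 1*0 = 5 + 0 = 5)
C(B) = (-6 + B)/(-91 + B)
(J(7) + 10802)/(C(-37) - 27963) = (5 + 10802)/((-6 - 37)/(-91 - 37) - 27963) = 10807/(-43/(-128) - 27963) = 10807/(-1/128*(-43) - 27963) = 10807/(43/128 - 27963) = 10807/(-3579221/128) = 10807*(-128/3579221) = -1383296/3579221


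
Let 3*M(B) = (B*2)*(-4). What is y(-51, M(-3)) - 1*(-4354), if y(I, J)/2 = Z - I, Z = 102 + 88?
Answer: 4836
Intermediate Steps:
M(B) = -8*B/3 (M(B) = ((B*2)*(-4))/3 = ((2*B)*(-4))/3 = (-8*B)/3 = -8*B/3)
Z = 190
y(I, J) = 380 - 2*I (y(I, J) = 2*(190 - I) = 380 - 2*I)
y(-51, M(-3)) - 1*(-4354) = (380 - 2*(-51)) - 1*(-4354) = (380 + 102) + 4354 = 482 + 4354 = 4836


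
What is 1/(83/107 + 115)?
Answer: 107/12388 ≈ 0.0086374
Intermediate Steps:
1/(83/107 + 115) = 1/(12388/107) = 107/12388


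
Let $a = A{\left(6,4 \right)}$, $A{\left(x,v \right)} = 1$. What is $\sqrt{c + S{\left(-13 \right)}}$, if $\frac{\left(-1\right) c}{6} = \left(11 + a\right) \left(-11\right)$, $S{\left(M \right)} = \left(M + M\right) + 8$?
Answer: $3 \sqrt{86} \approx 27.821$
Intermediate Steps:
$S{\left(M \right)} = 8 + 2 M$ ($S{\left(M \right)} = 2 M + 8 = 8 + 2 M$)
$a = 1$
$c = 792$ ($c = - 6 \left(11 + 1\right) \left(-11\right) = - 6 \cdot 12 \left(-11\right) = \left(-6\right) \left(-132\right) = 792$)
$\sqrt{c + S{\left(-13 \right)}} = \sqrt{792 + \left(8 + 2 \left(-13\right)\right)} = \sqrt{792 + \left(8 - 26\right)} = \sqrt{792 - 18} = \sqrt{774} = 3 \sqrt{86}$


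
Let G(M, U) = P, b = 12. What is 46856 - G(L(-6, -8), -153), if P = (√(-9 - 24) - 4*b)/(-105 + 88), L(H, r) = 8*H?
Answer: 796504/17 + I*√33/17 ≈ 46853.0 + 0.33792*I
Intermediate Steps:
P = 48/17 - I*√33/17 (P = (√(-9 - 24) - 4*12)/(-105 + 88) = (√(-33) - 48)/(-17) = (I*√33 - 48)*(-1/17) = (-48 + I*√33)*(-1/17) = 48/17 - I*√33/17 ≈ 2.8235 - 0.33792*I)
G(M, U) = 48/17 - I*√33/17
46856 - G(L(-6, -8), -153) = 46856 - (48/17 - I*√33/17) = 46856 + (-48/17 + I*√33/17) = 796504/17 + I*√33/17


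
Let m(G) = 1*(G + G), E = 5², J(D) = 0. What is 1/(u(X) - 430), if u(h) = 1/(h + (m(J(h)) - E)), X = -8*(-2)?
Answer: -9/3871 ≈ -0.0023250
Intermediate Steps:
X = 16
E = 25
m(G) = 2*G (m(G) = 1*(2*G) = 2*G)
u(h) = 1/(-25 + h) (u(h) = 1/(h + (2*0 - 1*25)) = 1/(h + (0 - 25)) = 1/(h - 25) = 1/(-25 + h))
1/(u(X) - 430) = 1/(1/(-25 + 16) - 430) = 1/(1/(-9) - 430) = 1/(-⅑ - 430) = 1/(-3871/9) = -9/3871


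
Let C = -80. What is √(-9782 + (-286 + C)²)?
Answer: √124174 ≈ 352.38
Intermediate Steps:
√(-9782 + (-286 + C)²) = √(-9782 + (-286 - 80)²) = √(-9782 + (-366)²) = √(-9782 + 133956) = √124174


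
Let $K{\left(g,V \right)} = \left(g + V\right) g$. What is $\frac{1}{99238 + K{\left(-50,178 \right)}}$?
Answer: $\frac{1}{92838} \approx 1.0771 \cdot 10^{-5}$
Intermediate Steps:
$K{\left(g,V \right)} = g \left(V + g\right)$ ($K{\left(g,V \right)} = \left(V + g\right) g = g \left(V + g\right)$)
$\frac{1}{99238 + K{\left(-50,178 \right)}} = \frac{1}{99238 - 50 \left(178 - 50\right)} = \frac{1}{99238 - 6400} = \frac{1}{92838}$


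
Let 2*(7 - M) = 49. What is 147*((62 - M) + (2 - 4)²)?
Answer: 24549/2 ≈ 12275.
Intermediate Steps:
M = -35/2 (M = 7 - ½*49 = 7 - 49/2 = -35/2 ≈ -17.500)
147*((62 - M) + (2 - 4)²) = 147*((62 - 1*(-35/2)) + (2 - 4)²) = 147*((62 + 35/2) + (-2)²) = 147*(159/2 + 4) = 147*(167/2) = 24549/2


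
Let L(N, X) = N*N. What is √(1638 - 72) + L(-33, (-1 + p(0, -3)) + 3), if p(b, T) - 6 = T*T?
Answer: 1089 + 3*√174 ≈ 1128.6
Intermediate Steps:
p(b, T) = 6 + T² (p(b, T) = 6 + T*T = 6 + T²)
L(N, X) = N²
√(1638 - 72) + L(-33, (-1 + p(0, -3)) + 3) = √(1638 - 72) + (-33)² = √1566 + 1089 = 3*√174 + 1089 = 1089 + 3*√174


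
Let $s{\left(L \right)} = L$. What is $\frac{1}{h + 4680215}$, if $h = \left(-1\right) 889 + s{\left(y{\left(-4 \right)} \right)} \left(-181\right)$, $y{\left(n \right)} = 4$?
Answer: $\frac{1}{4678602} \approx 2.1374 \cdot 10^{-7}$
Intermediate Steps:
$h = -1613$ ($h = \left(-1\right) 889 + 4 \left(-181\right) = -889 - 724 = -1613$)
$\frac{1}{h + 4680215} = \frac{1}{-1613 + 4680215} = \frac{1}{4678602}$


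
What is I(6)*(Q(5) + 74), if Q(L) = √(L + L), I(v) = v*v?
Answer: 2664 + 36*√10 ≈ 2777.8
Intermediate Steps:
I(v) = v²
Q(L) = √2*√L (Q(L) = √(2*L) = √2*√L)
I(6)*(Q(5) + 74) = 6²*(√2*√5 + 74) = 36*(√10 + 74) = 36*(74 + √10) = 2664 + 36*√10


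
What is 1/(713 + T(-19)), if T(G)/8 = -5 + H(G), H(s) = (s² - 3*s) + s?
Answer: 1/3865 ≈ 0.00025873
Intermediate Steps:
H(s) = s² - 2*s
T(G) = -40 + 8*G*(-2 + G) (T(G) = 8*(-5 + G*(-2 + G)) = -40 + 8*G*(-2 + G))
1/(713 + T(-19)) = 1/(713 + (-40 + 8*(-19)*(-2 - 19))) = 1/(713 + (-40 + 8*(-19)*(-21))) = 1/(713 + (-40 + 3192)) = 1/(713 + 3152) = 1/3865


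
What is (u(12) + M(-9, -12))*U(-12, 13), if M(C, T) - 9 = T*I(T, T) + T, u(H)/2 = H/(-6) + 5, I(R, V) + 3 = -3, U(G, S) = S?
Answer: 975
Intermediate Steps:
I(R, V) = -6 (I(R, V) = -3 - 3 = -6)
u(H) = 10 - H/3 (u(H) = 2*(H/(-6) + 5) = 2*(H*(-⅙) + 5) = 2*(-H/6 + 5) = 2*(5 - H/6) = 10 - H/3)
M(C, T) = 9 - 5*T (M(C, T) = 9 + (T*(-6) + T) = 9 + (-6*T + T) = 9 - 5*T)
(u(12) + M(-9, -12))*U(-12, 13) = ((10 - ⅓*12) + (9 - 5*(-12)))*13 = ((10 - 4) + (9 + 60))*13 = (6 + 69)*13 = 75*13 = 975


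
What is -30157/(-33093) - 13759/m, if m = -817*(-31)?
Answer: 308459752/838146411 ≈ 0.36803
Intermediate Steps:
m = 25327
-30157/(-33093) - 13759/m = -30157/(-33093) - 13759/25327 = -30157*(-1/33093) - 13759*1/25327 = 30157/33093 - 13759/25327 = 308459752/838146411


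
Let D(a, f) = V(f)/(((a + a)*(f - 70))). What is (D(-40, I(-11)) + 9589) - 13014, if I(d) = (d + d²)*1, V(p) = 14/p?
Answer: -602800007/176000 ≈ -3425.0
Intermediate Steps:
I(d) = d + d²
D(a, f) = 7/(a*f*(-70 + f)) (D(a, f) = (14/f)/(((a + a)*(f - 70))) = (14/f)/(((2*a)*(-70 + f))) = (14/f)/((2*a*(-70 + f))) = (14/f)*(1/(2*a*(-70 + f))) = 7/(a*f*(-70 + f)))
(D(-40, I(-11)) + 9589) - 13014 = (7/(-40*(-11*(1 - 11))*(-70 - 11*(1 - 11))) + 9589) - 13014 = (7*(-1/40)/(-11*(-10)*(-70 - 11*(-10))) + 9589) - 13014 = (7*(-1/40)/(110*(-70 + 110)) + 9589) - 13014 = (7*(-1/40)*(1/110)/40 + 9589) - 13014 = (7*(-1/40)*(1/110)*(1/40) + 9589) - 13014 = (-7/176000 + 9589) - 13014 = 1687663993/176000 - 13014 = -602800007/176000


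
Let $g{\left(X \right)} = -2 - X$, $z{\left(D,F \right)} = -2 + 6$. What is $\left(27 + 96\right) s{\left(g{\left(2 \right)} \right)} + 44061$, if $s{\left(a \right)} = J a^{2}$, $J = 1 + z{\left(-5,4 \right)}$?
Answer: $53901$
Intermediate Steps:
$z{\left(D,F \right)} = 4$
$J = 5$ ($J = 1 + 4 = 5$)
$s{\left(a \right)} = 5 a^{2}$
$\left(27 + 96\right) s{\left(g{\left(2 \right)} \right)} + 44061 = \left(27 + 96\right) 5 \left(-2 - 2\right)^{2} + 44061 = 123 \cdot 5 \left(-2 - 2\right)^{2} + 44061 = 123 \cdot 5 \left(-4\right)^{2} + 44061 = 123 \cdot 5 \cdot 16 + 44061 = 123 \cdot 80 + 44061 = 9840 + 44061 = 53901$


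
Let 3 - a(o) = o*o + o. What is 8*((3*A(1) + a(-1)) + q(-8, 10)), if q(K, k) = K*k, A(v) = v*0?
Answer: -616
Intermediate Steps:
A(v) = 0
a(o) = 3 - o - o² (a(o) = 3 - (o*o + o) = 3 - (o² + o) = 3 - (o + o²) = 3 + (-o - o²) = 3 - o - o²)
8*((3*A(1) + a(-1)) + q(-8, 10)) = 8*((3*0 + (3 - 1*(-1) - 1*(-1)²)) - 8*10) = 8*((0 + (3 + 1 - 1*1)) - 80) = 8*((0 + (3 + 1 - 1)) - 80) = 8*((0 + 3) - 80) = 8*(3 - 80) = 8*(-77) = -616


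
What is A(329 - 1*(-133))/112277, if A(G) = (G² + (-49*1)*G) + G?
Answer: 17388/10207 ≈ 1.7035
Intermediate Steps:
A(G) = G² - 48*G (A(G) = (G² - 49*G) + G = G² - 48*G)
A(329 - 1*(-133))/112277 = ((329 - 1*(-133))*(-48 + (329 - 1*(-133))))/112277 = ((329 + 133)*(-48 + (329 + 133)))*(1/112277) = (462*(-48 + 462))*(1/112277) = (462*414)*(1/112277) = 191268*(1/112277) = 17388/10207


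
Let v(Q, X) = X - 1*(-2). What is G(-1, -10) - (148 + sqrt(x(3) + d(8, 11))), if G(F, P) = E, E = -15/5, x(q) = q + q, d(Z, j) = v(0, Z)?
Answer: -155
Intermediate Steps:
v(Q, X) = 2 + X (v(Q, X) = X + 2 = 2 + X)
d(Z, j) = 2 + Z
x(q) = 2*q
E = -3 (E = -15*1/5 = -3)
G(F, P) = -3
G(-1, -10) - (148 + sqrt(x(3) + d(8, 11))) = -3 - (148 + sqrt(2*3 + (2 + 8))) = -3 - (148 + sqrt(6 + 10)) = -3 - (148 + sqrt(16)) = -3 - (148 + 4) = -3 - 1*152 = -3 - 152 = -155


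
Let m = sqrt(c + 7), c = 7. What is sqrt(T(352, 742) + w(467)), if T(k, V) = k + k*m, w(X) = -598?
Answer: sqrt(-246 + 352*sqrt(14)) ≈ 32.727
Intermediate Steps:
m = sqrt(14) (m = sqrt(7 + 7) = sqrt(14) ≈ 3.7417)
T(k, V) = k + k*sqrt(14)
sqrt(T(352, 742) + w(467)) = sqrt(352*(1 + sqrt(14)) - 598) = sqrt((352 + 352*sqrt(14)) - 598) = sqrt(-246 + 352*sqrt(14))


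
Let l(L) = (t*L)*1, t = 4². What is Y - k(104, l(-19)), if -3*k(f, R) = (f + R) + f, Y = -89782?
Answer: -89814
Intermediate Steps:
t = 16
l(L) = 16*L (l(L) = (16*L)*1 = 16*L)
k(f, R) = -2*f/3 - R/3 (k(f, R) = -((f + R) + f)/3 = -((R + f) + f)/3 = -(R + 2*f)/3 = -2*f/3 - R/3)
Y - k(104, l(-19)) = -89782 - (-⅔*104 - 16*(-19)/3) = -89782 - (-208/3 - ⅓*(-304)) = -89782 - (-208/3 + 304/3) = -89782 - 1*32 = -89782 - 32 = -89814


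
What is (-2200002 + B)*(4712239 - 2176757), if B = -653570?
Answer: -7235180441704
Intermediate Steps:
(-2200002 + B)*(4712239 - 2176757) = (-2200002 - 653570)*(4712239 - 2176757) = -2853572*2535482 = -7235180441704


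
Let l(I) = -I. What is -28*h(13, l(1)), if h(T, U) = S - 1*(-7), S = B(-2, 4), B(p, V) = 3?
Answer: -280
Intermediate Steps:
S = 3
h(T, U) = 10 (h(T, U) = 3 - 1*(-7) = 3 + 7 = 10)
-28*h(13, l(1)) = -28*10 = -280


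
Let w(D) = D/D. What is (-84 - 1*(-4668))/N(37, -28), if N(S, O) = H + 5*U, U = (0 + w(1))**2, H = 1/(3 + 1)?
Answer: 6112/7 ≈ 873.14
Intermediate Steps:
w(D) = 1
H = 1/4 ≈ 0.25000
U = 1 (U = (0 + 1)**2 = 1**2 = 1)
N(S, O) = 21/4 (N(S, O) = 1/4 + 5*1 = 1/4 + 5 = 21/4)
(-84 - 1*(-4668))/N(37, -28) = (-84 - 1*(-4668))/(21/4) = (-84 + 4668)*(4/21) = 4584*(4/21) = 6112/7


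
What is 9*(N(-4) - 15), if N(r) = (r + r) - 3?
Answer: -234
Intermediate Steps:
N(r) = -3 + 2*r (N(r) = 2*r - 3 = -3 + 2*r)
9*(N(-4) - 15) = 9*((-3 + 2*(-4)) - 15) = 9*((-3 - 8) - 15) = 9*(-11 - 15) = 9*(-26) = -234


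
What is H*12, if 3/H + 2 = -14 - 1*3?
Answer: -36/19 ≈ -1.8947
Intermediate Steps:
H = -3/19 (H = 3/(-2 + (-14 - 1*3)) = 3/(-2 + (-14 - 3)) = 3/(-2 - 17) = 3/(-19) = 3*(-1/19) = -3/19 ≈ -0.15789)
H*12 = -3/19*12 = -36/19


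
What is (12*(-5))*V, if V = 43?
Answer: -2580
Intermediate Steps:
(12*(-5))*V = (12*(-5))*43 = -60*43 = -2580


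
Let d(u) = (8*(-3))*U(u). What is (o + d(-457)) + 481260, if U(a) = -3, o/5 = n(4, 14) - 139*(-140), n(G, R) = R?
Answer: 578702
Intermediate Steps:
o = 97370 (o = 5*(14 - 139*(-140)) = 5*(14 + 19460) = 5*19474 = 97370)
d(u) = 72 (d(u) = (8*(-3))*(-3) = -24*(-3) = 72)
(o + d(-457)) + 481260 = (97370 + 72) + 481260 = 97442 + 481260 = 578702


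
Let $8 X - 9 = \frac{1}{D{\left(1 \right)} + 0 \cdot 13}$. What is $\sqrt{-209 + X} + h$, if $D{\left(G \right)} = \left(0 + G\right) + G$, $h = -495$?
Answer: $-495 + \frac{5 i \sqrt{133}}{4} \approx -495.0 + 14.416 i$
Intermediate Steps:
$D{\left(G \right)} = 2 G$ ($D{\left(G \right)} = G + G = 2 G$)
$X = \frac{19}{16}$ ($X = \frac{9}{8} + \frac{1}{8 \left(2 \cdot 1 + 0 \cdot 13\right)} = \frac{9}{8} + \frac{1}{8 \left(2 + 0\right)} = \frac{9}{8} + \frac{1}{8 \cdot 2} = \frac{9}{8} + \frac{1}{8} \cdot \frac{1}{2} = \frac{9}{8} + \frac{1}{16} = \frac{19}{16} \approx 1.1875$)
$\sqrt{-209 + X} + h = \sqrt{-209 + \frac{19}{16}} - 495 = \sqrt{- \frac{3325}{16}} - 495 = \frac{5 i \sqrt{133}}{4} - 495 = -495 + \frac{5 i \sqrt{133}}{4}$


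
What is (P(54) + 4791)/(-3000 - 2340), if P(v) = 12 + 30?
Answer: -1611/1780 ≈ -0.90506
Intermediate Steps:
P(v) = 42
(P(54) + 4791)/(-3000 - 2340) = (42 + 4791)/(-3000 - 2340) = 4833/(-5340) = 4833*(-1/5340) = -1611/1780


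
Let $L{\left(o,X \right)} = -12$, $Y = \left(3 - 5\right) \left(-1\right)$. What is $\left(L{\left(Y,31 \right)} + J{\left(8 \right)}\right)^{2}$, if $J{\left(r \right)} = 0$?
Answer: $144$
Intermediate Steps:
$Y = 2$ ($Y = \left(-2\right) \left(-1\right) = 2$)
$\left(L{\left(Y,31 \right)} + J{\left(8 \right)}\right)^{2} = \left(-12 + 0\right)^{2} = \left(-12\right)^{2} = 144$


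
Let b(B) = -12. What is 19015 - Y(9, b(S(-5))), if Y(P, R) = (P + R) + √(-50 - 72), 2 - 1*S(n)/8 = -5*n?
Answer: 19018 - I*√122 ≈ 19018.0 - 11.045*I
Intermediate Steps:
S(n) = 16 + 40*n (S(n) = 16 - (-40)*n = 16 + 40*n)
Y(P, R) = P + R + I*√122 (Y(P, R) = (P + R) + √(-122) = (P + R) + I*√122 = P + R + I*√122)
19015 - Y(9, b(S(-5))) = 19015 - (9 - 12 + I*√122) = 19015 - (-3 + I*√122) = 19015 + (3 - I*√122) = 19018 - I*√122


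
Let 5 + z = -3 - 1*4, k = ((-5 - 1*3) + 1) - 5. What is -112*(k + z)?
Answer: 2688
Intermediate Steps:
k = -12 (k = ((-5 - 3) + 1) - 5 = (-8 + 1) - 5 = -7 - 5 = -12)
z = -12 (z = -5 + (-3 - 1*4) = -5 + (-3 - 4) = -5 - 7 = -12)
-112*(k + z) = -112*(-12 - 12) = -(-2688) = -112*(-24) = 2688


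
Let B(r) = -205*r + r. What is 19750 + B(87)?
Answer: 2002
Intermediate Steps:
B(r) = -204*r
19750 + B(87) = 19750 - 204*87 = 19750 - 17748 = 2002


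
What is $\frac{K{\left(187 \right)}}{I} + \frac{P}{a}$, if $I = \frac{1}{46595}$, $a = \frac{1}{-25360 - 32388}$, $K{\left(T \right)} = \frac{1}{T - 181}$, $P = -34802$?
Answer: $\frac{12058521971}{6} \approx 2.0098 \cdot 10^{9}$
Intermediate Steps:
$K{\left(T \right)} = \frac{1}{-181 + T}$
$a = - \frac{1}{57748}$ ($a = \frac{1}{-57748} = - \frac{1}{57748} \approx -1.7317 \cdot 10^{-5}$)
$I = \frac{1}{46595} \approx 2.1462 \cdot 10^{-5}$
$\frac{K{\left(187 \right)}}{I} + \frac{P}{a} = \frac{\frac{1}{\frac{1}{46595}}}{-181 + 187} - \frac{34802}{- \frac{1}{57748}} = \frac{1}{6} \cdot 46595 - -2009745896 = \frac{1}{6} \cdot 46595 + 2009745896 = \frac{46595}{6} + 2009745896 = \frac{12058521971}{6}$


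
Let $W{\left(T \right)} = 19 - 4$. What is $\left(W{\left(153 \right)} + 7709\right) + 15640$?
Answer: $23364$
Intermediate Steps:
$W{\left(T \right)} = 15$ ($W{\left(T \right)} = 19 + \left(-28 + 24\right) = 19 - 4 = 15$)
$\left(W{\left(153 \right)} + 7709\right) + 15640 = \left(15 + 7709\right) + 15640 = 7724 + 15640 = 23364$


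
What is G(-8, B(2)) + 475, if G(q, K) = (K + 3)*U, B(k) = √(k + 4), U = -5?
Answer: 460 - 5*√6 ≈ 447.75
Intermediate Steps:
B(k) = √(4 + k)
G(q, K) = -15 - 5*K (G(q, K) = (K + 3)*(-5) = (3 + K)*(-5) = -15 - 5*K)
G(-8, B(2)) + 475 = (-15 - 5*√(4 + 2)) + 475 = (-15 - 5*√6) + 475 = 460 - 5*√6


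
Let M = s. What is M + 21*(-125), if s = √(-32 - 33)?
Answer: -2625 + I*√65 ≈ -2625.0 + 8.0623*I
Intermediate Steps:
s = I*√65 (s = √(-65) = I*√65 ≈ 8.0623*I)
M = I*√65 ≈ 8.0623*I
M + 21*(-125) = I*√65 + 21*(-125) = I*√65 - 2625 = -2625 + I*√65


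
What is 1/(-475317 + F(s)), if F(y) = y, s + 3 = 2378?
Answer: -1/472942 ≈ -2.1144e-6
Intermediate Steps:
s = 2375 (s = -3 + 2378 = 2375)
1/(-475317 + F(s)) = 1/(-475317 + 2375) = 1/(-472942) = -1/472942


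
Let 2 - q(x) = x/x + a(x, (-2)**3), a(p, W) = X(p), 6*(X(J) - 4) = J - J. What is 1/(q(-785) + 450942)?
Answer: 1/450939 ≈ 2.2176e-6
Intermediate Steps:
X(J) = 4 (X(J) = 4 + (J - J)/6 = 4 + (1/6)*0 = 4 + 0 = 4)
a(p, W) = 4
q(x) = -3 (q(x) = 2 - (x/x + 4) = 2 - (1 + 4) = 2 - 1*5 = 2 - 5 = -3)
1/(q(-785) + 450942) = 1/(-3 + 450942) = 1/450939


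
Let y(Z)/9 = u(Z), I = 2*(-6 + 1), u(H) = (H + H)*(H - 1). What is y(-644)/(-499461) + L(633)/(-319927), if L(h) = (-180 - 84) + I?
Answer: -797302046122/53263686449 ≈ -14.969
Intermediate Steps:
u(H) = 2*H*(-1 + H) (u(H) = (2*H)*(-1 + H) = 2*H*(-1 + H))
I = -10 (I = 2*(-5) = -10)
y(Z) = 18*Z*(-1 + Z) (y(Z) = 9*(2*Z*(-1 + Z)) = 18*Z*(-1 + Z))
L(h) = -274 (L(h) = (-180 - 84) - 10 = -264 - 10 = -274)
y(-644)/(-499461) + L(633)/(-319927) = (18*(-644)*(-1 - 644))/(-499461) - 274/(-319927) = (18*(-644)*(-645))*(-1/499461) - 274*(-1/319927) = 7476840*(-1/499461) + 274/319927 = -2492280/166487 + 274/319927 = -797302046122/53263686449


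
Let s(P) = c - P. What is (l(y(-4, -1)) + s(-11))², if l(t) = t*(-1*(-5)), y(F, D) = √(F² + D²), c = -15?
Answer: 441 - 40*√17 ≈ 276.08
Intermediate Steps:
s(P) = -15 - P
y(F, D) = √(D² + F²)
l(t) = 5*t (l(t) = t*5 = 5*t)
(l(y(-4, -1)) + s(-11))² = (5*√((-1)² + (-4)²) + (-15 - 1*(-11)))² = (5*√(1 + 16) + (-15 + 11))² = (5*√17 - 4)² = (-4 + 5*√17)²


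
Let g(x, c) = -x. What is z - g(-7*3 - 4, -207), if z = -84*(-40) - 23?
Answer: 3312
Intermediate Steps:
z = 3337 (z = 3360 - 23 = 3337)
z - g(-7*3 - 4, -207) = 3337 - (-1)*(-7*3 - 4) = 3337 - (-1)*(-21 - 4) = 3337 - (-1)*(-25) = 3337 - 1*25 = 3337 - 25 = 3312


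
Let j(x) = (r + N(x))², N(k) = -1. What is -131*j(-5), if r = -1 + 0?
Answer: -524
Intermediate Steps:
r = -1
j(x) = 4 (j(x) = (-1 - 1)² = (-2)² = 4)
-131*j(-5) = -131*4 = -524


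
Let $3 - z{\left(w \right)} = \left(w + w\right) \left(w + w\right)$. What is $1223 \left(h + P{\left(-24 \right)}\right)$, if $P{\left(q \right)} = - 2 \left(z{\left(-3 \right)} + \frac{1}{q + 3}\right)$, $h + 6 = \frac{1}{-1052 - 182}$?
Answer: $\frac{1904562001}{25914} \approx 73496.0$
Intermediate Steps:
$h = - \frac{7405}{1234}$ ($h = -6 + \frac{1}{-1052 - 182} = -6 + \frac{1}{-1234} = -6 - \frac{1}{1234} = - \frac{7405}{1234} \approx -6.0008$)
$z{\left(w \right)} = 3 - 4 w^{2}$ ($z{\left(w \right)} = 3 - \left(w + w\right) \left(w + w\right) = 3 - 2 w 2 w = 3 - 4 w^{2}$)
$P{\left(q \right)} = 66 - \frac{2}{3 + q}$ ($P{\left(q \right)} = - 2 \left(\left(3 - 4 \left(-3\right)^{2}\right) + \frac{1}{q + 3}\right) = - 2 \left(\left(3 - 36\right) + \frac{1}{3 + q}\right) = - 2 \left(-33 + \frac{1}{3 + q}\right) = 66 - \frac{2}{3 + q}$)
$1223 \left(h + P{\left(-24 \right)}\right) = 1223 \left(- \frac{7405}{1234} + \frac{2 \left(98 + 33 \left(-24\right)\right)}{3 - 24}\right) = 1223 \left(- \frac{7405}{1234} + \frac{2 \left(98 - 792\right)}{-21}\right) = 1223 \left(- \frac{7405}{1234} + 2 \left(- \frac{1}{21}\right) \left(-694\right)\right) = 1223 \left(- \frac{7405}{1234} + \frac{1388}{21}\right) = 1223 \cdot \frac{1557287}{25914} = \frac{1904562001}{25914}$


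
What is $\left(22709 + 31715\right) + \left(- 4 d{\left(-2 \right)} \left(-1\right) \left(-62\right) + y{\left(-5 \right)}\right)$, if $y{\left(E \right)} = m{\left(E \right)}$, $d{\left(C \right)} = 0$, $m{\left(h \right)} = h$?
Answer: $54419$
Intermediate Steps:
$y{\left(E \right)} = E$
$\left(22709 + 31715\right) + \left(- 4 d{\left(-2 \right)} \left(-1\right) \left(-62\right) + y{\left(-5 \right)}\right) = \left(22709 + 31715\right) - \left(5 - \left(-4\right) 0 \left(-1\right) \left(-62\right)\right) = 54424 - \left(5 - 0 \left(-1\right) \left(-62\right)\right) = 54424 + \left(0 \left(-62\right) - 5\right) = 54424 + \left(0 - 5\right) = 54424 - 5 = 54419$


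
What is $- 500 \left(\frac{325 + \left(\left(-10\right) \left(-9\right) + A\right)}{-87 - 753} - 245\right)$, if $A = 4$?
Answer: $\frac{5155475}{42} \approx 1.2275 \cdot 10^{5}$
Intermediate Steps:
$- 500 \left(\frac{325 + \left(\left(-10\right) \left(-9\right) + A\right)}{-87 - 753} - 245\right) = - 500 \left(\frac{325 + \left(\left(-10\right) \left(-9\right) + 4\right)}{-87 - 753} - 245\right) = - 500 \left(\frac{325 + \left(90 + 4\right)}{-840} - 245\right) = - 500 \left(\left(325 + 94\right) \left(- \frac{1}{840}\right) - 245\right) = - 500 \left(419 \left(- \frac{1}{840}\right) - 245\right) = - 500 \left(- \frac{419}{840} - 245\right) = \left(-500\right) \left(- \frac{206219}{840}\right) = \frac{5155475}{42}$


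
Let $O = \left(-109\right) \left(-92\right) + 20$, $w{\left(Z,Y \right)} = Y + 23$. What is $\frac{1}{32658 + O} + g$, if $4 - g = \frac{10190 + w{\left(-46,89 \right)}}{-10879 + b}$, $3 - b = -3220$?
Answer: $\frac{145649451}{27246428} \approx 5.3456$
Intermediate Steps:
$w{\left(Z,Y \right)} = 23 + Y$
$b = 3223$ ($b = 3 - -3220 = 3 + 3220 = 3223$)
$O = 10048$ ($O = 10028 + 20 = 10048$)
$g = \frac{6821}{1276}$ ($g = 4 - \frac{10190 + \left(23 + 89\right)}{-10879 + 3223} = 4 - \frac{10190 + 112}{-7656} = 4 - 10302 \left(- \frac{1}{7656}\right) = 4 - - \frac{1717}{1276} = 4 + \frac{1717}{1276} = \frac{6821}{1276} \approx 5.3456$)
$\frac{1}{32658 + O} + g = \frac{1}{32658 + 10048} + \frac{6821}{1276} = \frac{1}{42706} + \frac{6821}{1276} = \frac{145649451}{27246428}$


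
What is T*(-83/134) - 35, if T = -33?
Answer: -1951/134 ≈ -14.560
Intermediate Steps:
T*(-83/134) - 35 = -(-2739)/134 - 35 = -33*(-83/134) - 35 = 2739/134 - 35 = -1951/134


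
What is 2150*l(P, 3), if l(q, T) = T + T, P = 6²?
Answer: 12900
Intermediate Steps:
P = 36
l(q, T) = 2*T
2150*l(P, 3) = 2150*(2*3) = 2150*6 = 12900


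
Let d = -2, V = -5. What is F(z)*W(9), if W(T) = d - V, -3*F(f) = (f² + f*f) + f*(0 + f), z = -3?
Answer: -27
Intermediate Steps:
F(f) = -f² (F(f) = -((f² + f*f) + f*(0 + f))/3 = -((f² + f²) + f*f)/3 = -(2*f² + f²)/3 = -f²)
W(T) = 3 (W(T) = -2 - 1*(-5) = -2 + 5 = 3)
F(z)*W(9) = -1*(-3)²*3 = -1*9*3 = -9*3 = -27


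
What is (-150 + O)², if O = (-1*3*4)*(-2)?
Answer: 15876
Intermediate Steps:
O = 24 (O = -3*4*(-2) = -12*(-2) = 24)
(-150 + O)² = (-150 + 24)² = (-126)² = 15876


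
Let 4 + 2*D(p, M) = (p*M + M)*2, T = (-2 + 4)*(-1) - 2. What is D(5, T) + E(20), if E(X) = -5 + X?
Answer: -11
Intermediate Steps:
T = -4 (T = 2*(-1) - 2 = -2 - 2 = -4)
D(p, M) = -2 + M + M*p (D(p, M) = -2 + ((p*M + M)*2)/2 = -2 + ((M*p + M)*2)/2 = -2 + ((M + M*p)*2)/2 = -2 + (2*M + 2*M*p)/2 = -2 + (M + M*p) = -2 + M + M*p)
D(5, T) + E(20) = (-2 - 4 - 4*5) + (-5 + 20) = (-2 - 4 - 20) + 15 = -26 + 15 = -11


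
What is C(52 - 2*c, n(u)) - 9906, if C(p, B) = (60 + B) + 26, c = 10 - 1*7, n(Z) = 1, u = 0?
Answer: -9819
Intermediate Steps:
c = 3 (c = 10 - 7 = 3)
C(p, B) = 86 + B
C(52 - 2*c, n(u)) - 9906 = (86 + 1) - 9906 = 87 - 9906 = -9819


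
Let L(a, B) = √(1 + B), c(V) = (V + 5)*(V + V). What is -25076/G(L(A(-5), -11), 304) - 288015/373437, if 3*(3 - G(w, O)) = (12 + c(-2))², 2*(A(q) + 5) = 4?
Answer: -1040574473/124479 ≈ -8359.4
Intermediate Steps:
c(V) = 2*V*(5 + V) (c(V) = (5 + V)*(2*V) = 2*V*(5 + V))
A(q) = -3 (A(q) = -5 + (½)*4 = -5 + 2 = -3)
G(w, O) = 3 (G(w, O) = 3 - (12 + 2*(-2)*(5 - 2))²/3 = 3 - (12 + 2*(-2)*3)²/3 = 3 - (12 - 12)²/3 = 3 - ⅓*0² = 3 - ⅓*0 = 3 + 0 = 3)
-25076/G(L(A(-5), -11), 304) - 288015/373437 = -25076/3 - 288015/373437 = -25076*⅓ - 288015*1/373437 = -25076/3 - 96005/124479 = -1040574473/124479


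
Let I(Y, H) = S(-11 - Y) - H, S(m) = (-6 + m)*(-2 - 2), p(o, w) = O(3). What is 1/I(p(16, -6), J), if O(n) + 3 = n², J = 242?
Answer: -1/150 ≈ -0.0066667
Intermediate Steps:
O(n) = -3 + n²
p(o, w) = 6 (p(o, w) = -3 + 3² = -3 + 9 = 6)
S(m) = 24 - 4*m (S(m) = (-6 + m)*(-4) = 24 - 4*m)
I(Y, H) = 68 - H + 4*Y (I(Y, H) = (24 - 4*(-11 - Y)) - H = (24 + (44 + 4*Y)) - H = (68 + 4*Y) - H = 68 - H + 4*Y)
1/I(p(16, -6), J) = 1/(68 - 1*242 + 4*6) = 1/(68 - 242 + 24) = 1/(-150) = -1/150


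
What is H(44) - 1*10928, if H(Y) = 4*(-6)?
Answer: -10952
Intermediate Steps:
H(Y) = -24
H(44) - 1*10928 = -24 - 1*10928 = -24 - 10928 = -10952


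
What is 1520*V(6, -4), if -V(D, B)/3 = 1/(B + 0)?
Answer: 1140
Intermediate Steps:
V(D, B) = -3/B (V(D, B) = -3/(B + 0) = -3/B)
1520*V(6, -4) = 1520*(-3/(-4)) = 1520*(-3*(-1/4)) = 1520*(3/4) = 1140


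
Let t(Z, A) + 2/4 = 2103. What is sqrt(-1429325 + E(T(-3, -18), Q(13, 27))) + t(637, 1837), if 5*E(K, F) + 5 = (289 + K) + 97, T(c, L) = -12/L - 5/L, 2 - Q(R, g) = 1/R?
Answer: 4205/2 + 5*I*sqrt(2058118)/6 ≈ 2102.5 + 1195.5*I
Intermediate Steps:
Q(R, g) = 2 - 1/R
t(Z, A) = 4205/2 (t(Z, A) = -1/2 + 2103 = 4205/2)
T(c, L) = -17/L
E(K, F) = 381/5 + K/5 (E(K, F) = -1 + ((289 + K) + 97)/5 = -1 + (386 + K)/5 = -1 + (386/5 + K/5) = 381/5 + K/5)
sqrt(-1429325 + E(T(-3, -18), Q(13, 27))) + t(637, 1837) = sqrt(-1429325 + (381/5 + (-17/(-18))/5)) + 4205/2 = sqrt(-1429325 + (381/5 + (-17*(-1/18))/5)) + 4205/2 = sqrt(-1429325 + (381/5 + (1/5)*(17/18))) + 4205/2 = sqrt(-1429325 + (381/5 + 17/90)) + 4205/2 = sqrt(-1429325 + 1375/18) + 4205/2 = sqrt(-25726475/18) + 4205/2 = 5*I*sqrt(2058118)/6 + 4205/2 = 4205/2 + 5*I*sqrt(2058118)/6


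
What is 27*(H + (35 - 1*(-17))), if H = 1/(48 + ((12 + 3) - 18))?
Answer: 7023/5 ≈ 1404.6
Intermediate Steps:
H = 1/45 (H = 1/(48 + (15 - 18)) = 1/(48 - 3) = 1/45 ≈ 0.022222)
27*(H + (35 - 1*(-17))) = 27*(1/45 + (35 - 1*(-17))) = 27*(1/45 + (35 + 17)) = 27*(1/45 + 52) = 27*(2341/45) = 7023/5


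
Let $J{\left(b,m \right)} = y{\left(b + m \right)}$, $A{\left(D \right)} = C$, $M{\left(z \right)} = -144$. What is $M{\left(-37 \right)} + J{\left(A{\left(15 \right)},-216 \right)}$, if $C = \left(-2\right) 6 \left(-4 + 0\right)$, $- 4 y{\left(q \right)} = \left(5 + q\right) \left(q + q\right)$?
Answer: $-13836$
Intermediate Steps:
$y{\left(q \right)} = - \frac{q \left(5 + q\right)}{2}$ ($y{\left(q \right)} = - \frac{\left(5 + q\right) \left(q + q\right)}{4} = - \frac{\left(5 + q\right) 2 q}{4} = - \frac{2 q \left(5 + q\right)}{4} = - \frac{q \left(5 + q\right)}{2}$)
$C = 48$ ($C = \left(-12\right) \left(-4\right) = 48$)
$A{\left(D \right)} = 48$
$J{\left(b,m \right)} = - \frac{\left(b + m\right) \left(5 + b + m\right)}{2}$ ($J{\left(b,m \right)} = - \frac{\left(b + m\right) \left(5 + \left(b + m\right)\right)}{2} = - \frac{\left(b + m\right) \left(5 + b + m\right)}{2}$)
$M{\left(-37 \right)} + J{\left(A{\left(15 \right)},-216 \right)} = -144 - \frac{\left(48 - 216\right) \left(5 + 48 - 216\right)}{2} = -144 - \left(-84\right) \left(-163\right) = -144 - 13692 = -13836$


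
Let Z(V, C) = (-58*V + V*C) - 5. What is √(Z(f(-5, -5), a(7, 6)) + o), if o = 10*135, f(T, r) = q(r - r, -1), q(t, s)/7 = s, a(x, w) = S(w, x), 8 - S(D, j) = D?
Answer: 3*√193 ≈ 41.677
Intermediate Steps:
S(D, j) = 8 - D
a(x, w) = 8 - w
q(t, s) = 7*s
f(T, r) = -7 (f(T, r) = 7*(-1) = -7)
Z(V, C) = -5 - 58*V + C*V (Z(V, C) = (-58*V + C*V) - 5 = -5 - 58*V + C*V)
o = 1350
√(Z(f(-5, -5), a(7, 6)) + o) = √((-5 - 58*(-7) + (8 - 1*6)*(-7)) + 1350) = √((-5 + 406 + (8 - 6)*(-7)) + 1350) = √((-5 + 406 + 2*(-7)) + 1350) = √((-5 + 406 - 14) + 1350) = √(387 + 1350) = √1737 = 3*√193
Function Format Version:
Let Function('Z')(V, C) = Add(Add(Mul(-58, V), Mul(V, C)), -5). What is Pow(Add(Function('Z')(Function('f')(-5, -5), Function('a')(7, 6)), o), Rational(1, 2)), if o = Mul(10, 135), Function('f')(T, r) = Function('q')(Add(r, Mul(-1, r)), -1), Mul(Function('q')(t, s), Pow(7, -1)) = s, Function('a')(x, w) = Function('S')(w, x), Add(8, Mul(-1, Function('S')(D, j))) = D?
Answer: Mul(3, Pow(193, Rational(1, 2))) ≈ 41.677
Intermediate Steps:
Function('S')(D, j) = Add(8, Mul(-1, D))
Function('a')(x, w) = Add(8, Mul(-1, w))
Function('q')(t, s) = Mul(7, s)
Function('f')(T, r) = -7 (Function('f')(T, r) = Mul(7, -1) = -7)
Function('Z')(V, C) = Add(-5, Mul(-58, V), Mul(C, V)) (Function('Z')(V, C) = Add(Add(Mul(-58, V), Mul(C, V)), -5) = Add(-5, Mul(-58, V), Mul(C, V)))
o = 1350
Pow(Add(Function('Z')(Function('f')(-5, -5), Function('a')(7, 6)), o), Rational(1, 2)) = Pow(Add(Add(-5, Mul(-58, -7), Mul(Add(8, Mul(-1, 6)), -7)), 1350), Rational(1, 2)) = Pow(Add(Add(-5, 406, Mul(Add(8, -6), -7)), 1350), Rational(1, 2)) = Pow(Add(Add(-5, 406, Mul(2, -7)), 1350), Rational(1, 2)) = Pow(Add(Add(-5, 406, -14), 1350), Rational(1, 2)) = Pow(Add(387, 1350), Rational(1, 2)) = Pow(1737, Rational(1, 2)) = Mul(3, Pow(193, Rational(1, 2)))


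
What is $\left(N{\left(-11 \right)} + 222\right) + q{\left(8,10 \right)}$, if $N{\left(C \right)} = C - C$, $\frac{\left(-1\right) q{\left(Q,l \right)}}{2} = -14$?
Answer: $250$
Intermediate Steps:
$q{\left(Q,l \right)} = 28$ ($q{\left(Q,l \right)} = \left(-2\right) \left(-14\right) = 28$)
$N{\left(C \right)} = 0$
$\left(N{\left(-11 \right)} + 222\right) + q{\left(8,10 \right)} = \left(0 + 222\right) + 28 = 222 + 28 = 250$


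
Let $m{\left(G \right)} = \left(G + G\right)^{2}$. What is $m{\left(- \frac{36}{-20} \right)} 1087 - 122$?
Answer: $\frac{349138}{25} \approx 13966.0$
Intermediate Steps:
$m{\left(G \right)} = 4 G^{2}$ ($m{\left(G \right)} = \left(2 G\right)^{2} = 4 G^{2}$)
$m{\left(- \frac{36}{-20} \right)} 1087 - 122 = 4 \left(- \frac{36}{-20}\right)^{2} \cdot 1087 - 122 = 4 \left(\left(-36\right) \left(- \frac{1}{20}\right)\right)^{2} \cdot 1087 - 122 = 4 \left(\frac{9}{5}\right)^{2} \cdot 1087 - 122 = 4 \cdot \frac{81}{25} \cdot 1087 - 122 = \frac{324}{25} \cdot 1087 - 122 = \frac{352188}{25} - 122 = \frac{349138}{25}$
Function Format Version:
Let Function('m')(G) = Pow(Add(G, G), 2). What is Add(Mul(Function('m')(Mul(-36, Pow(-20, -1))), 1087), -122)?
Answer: Rational(349138, 25) ≈ 13966.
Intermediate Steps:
Function('m')(G) = Mul(4, Pow(G, 2)) (Function('m')(G) = Pow(Mul(2, G), 2) = Mul(4, Pow(G, 2)))
Add(Mul(Function('m')(Mul(-36, Pow(-20, -1))), 1087), -122) = Add(Mul(Mul(4, Pow(Mul(-36, Pow(-20, -1)), 2)), 1087), -122) = Add(Mul(Mul(4, Pow(Mul(-36, Rational(-1, 20)), 2)), 1087), -122) = Add(Mul(Mul(4, Pow(Rational(9, 5), 2)), 1087), -122) = Add(Mul(Mul(4, Rational(81, 25)), 1087), -122) = Add(Mul(Rational(324, 25), 1087), -122) = Add(Rational(352188, 25), -122) = Rational(349138, 25)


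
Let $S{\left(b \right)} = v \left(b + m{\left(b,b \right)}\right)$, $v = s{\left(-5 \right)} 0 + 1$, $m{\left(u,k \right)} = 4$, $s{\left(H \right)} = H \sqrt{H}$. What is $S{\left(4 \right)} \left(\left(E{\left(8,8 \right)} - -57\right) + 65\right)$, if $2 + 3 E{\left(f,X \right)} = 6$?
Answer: $\frac{2960}{3} \approx 986.67$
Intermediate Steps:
$s{\left(H \right)} = H^{\frac{3}{2}}$
$E{\left(f,X \right)} = \frac{4}{3}$ ($E{\left(f,X \right)} = - \frac{2}{3} + \frac{1}{3} \cdot 6 = - \frac{2}{3} + 2 = \frac{4}{3}$)
$v = 1$ ($v = \left(-5\right)^{\frac{3}{2}} \cdot 0 + 1 = - 5 i \sqrt{5} \cdot 0 + 1 = 0 + 1 = 1$)
$S{\left(b \right)} = 4 + b$ ($S{\left(b \right)} = 1 \left(b + 4\right) = 1 \left(4 + b\right) = 4 + b$)
$S{\left(4 \right)} \left(\left(E{\left(8,8 \right)} - -57\right) + 65\right) = \left(4 + 4\right) \left(\left(\frac{4}{3} - -57\right) + 65\right) = 8 \left(\left(\frac{4}{3} + 57\right) + 65\right) = 8 \left(\frac{175}{3} + 65\right) = 8 \cdot \frac{370}{3} = \frac{2960}{3}$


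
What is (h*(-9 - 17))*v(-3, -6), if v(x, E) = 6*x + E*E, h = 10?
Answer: -4680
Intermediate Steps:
v(x, E) = E² + 6*x (v(x, E) = 6*x + E² = E² + 6*x)
(h*(-9 - 17))*v(-3, -6) = (10*(-9 - 17))*((-6)² + 6*(-3)) = (10*(-26))*(36 - 18) = -260*18 = -4680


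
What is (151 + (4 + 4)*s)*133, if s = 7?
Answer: 27531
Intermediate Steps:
(151 + (4 + 4)*s)*133 = (151 + (4 + 4)*7)*133 = (151 + 8*7)*133 = (151 + 56)*133 = 207*133 = 27531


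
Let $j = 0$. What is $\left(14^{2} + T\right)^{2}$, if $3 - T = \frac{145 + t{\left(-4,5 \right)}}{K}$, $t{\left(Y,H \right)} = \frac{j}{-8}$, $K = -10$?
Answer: $\frac{182329}{4} \approx 45582.0$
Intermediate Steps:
$t{\left(Y,H \right)} = 0$ ($t{\left(Y,H \right)} = \frac{0}{-8} = 0 \left(- \frac{1}{8}\right) = 0$)
$T = \frac{35}{2}$ ($T = 3 - \frac{145 + 0}{-10} = 3 - 145 \left(- \frac{1}{10}\right) = 3 - - \frac{29}{2} = 3 + \frac{29}{2} = \frac{35}{2} \approx 17.5$)
$\left(14^{2} + T\right)^{2} = \left(14^{2} + \frac{35}{2}\right)^{2} = \left(196 + \frac{35}{2}\right)^{2} = \left(\frac{427}{2}\right)^{2} = \frac{182329}{4}$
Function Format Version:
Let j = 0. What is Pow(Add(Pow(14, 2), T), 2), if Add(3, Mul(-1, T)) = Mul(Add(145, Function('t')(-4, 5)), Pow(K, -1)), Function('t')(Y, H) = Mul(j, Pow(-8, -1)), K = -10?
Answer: Rational(182329, 4) ≈ 45582.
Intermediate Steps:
Function('t')(Y, H) = 0 (Function('t')(Y, H) = Mul(0, Pow(-8, -1)) = Mul(0, Rational(-1, 8)) = 0)
T = Rational(35, 2) (T = Add(3, Mul(-1, Mul(Add(145, 0), Pow(-10, -1)))) = Add(3, Mul(-1, Mul(145, Rational(-1, 10)))) = Add(3, Mul(-1, Rational(-29, 2))) = Add(3, Rational(29, 2)) = Rational(35, 2) ≈ 17.500)
Pow(Add(Pow(14, 2), T), 2) = Pow(Add(Pow(14, 2), Rational(35, 2)), 2) = Pow(Add(196, Rational(35, 2)), 2) = Pow(Rational(427, 2), 2) = Rational(182329, 4)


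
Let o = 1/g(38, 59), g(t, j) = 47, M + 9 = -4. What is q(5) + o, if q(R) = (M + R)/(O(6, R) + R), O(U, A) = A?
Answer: -183/235 ≈ -0.77872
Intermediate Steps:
M = -13 (M = -9 - 4 = -13)
q(R) = (-13 + R)/(2*R) (q(R) = (-13 + R)/(R + R) = (-13 + R)/((2*R)) = (-13 + R)*(1/(2*R)) = (-13 + R)/(2*R))
o = 1/47 ≈ 0.021277
q(5) + o = (½)*(-13 + 5)/5 + 1/47 = (½)*(⅕)*(-8) + 1/47 = -⅘ + 1/47 = -183/235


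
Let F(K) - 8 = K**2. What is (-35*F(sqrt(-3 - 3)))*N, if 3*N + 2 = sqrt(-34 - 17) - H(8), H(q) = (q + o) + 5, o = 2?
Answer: 1190/3 - 70*I*sqrt(51)/3 ≈ 396.67 - 166.63*I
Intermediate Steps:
H(q) = 7 + q (H(q) = (q + 2) + 5 = (2 + q) + 5 = 7 + q)
F(K) = 8 + K**2
N = -17/3 + I*sqrt(51)/3 (N = -2/3 + (sqrt(-34 - 17) - (7 + 8))/3 = -2/3 + (sqrt(-51) - 1*15)/3 = -2/3 + (I*sqrt(51) - 15)/3 = -2/3 + (-15 + I*sqrt(51))/3 = -2/3 + (-5 + I*sqrt(51)/3) = -17/3 + I*sqrt(51)/3 ≈ -5.6667 + 2.3805*I)
(-35*F(sqrt(-3 - 3)))*N = (-35*(8 + (sqrt(-3 - 3))**2))*(-17/3 + I*sqrt(51)/3) = (-35*(8 + (sqrt(-6))**2))*(-17/3 + I*sqrt(51)/3) = (-35*(8 + (I*sqrt(6))**2))*(-17/3 + I*sqrt(51)/3) = (-35*(8 - 6))*(-17/3 + I*sqrt(51)/3) = (-35*2)*(-17/3 + I*sqrt(51)/3) = -70*(-17/3 + I*sqrt(51)/3) = 1190/3 - 70*I*sqrt(51)/3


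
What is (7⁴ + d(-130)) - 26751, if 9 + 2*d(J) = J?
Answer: -48839/2 ≈ -24420.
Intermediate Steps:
d(J) = -9/2 + J/2
(7⁴ + d(-130)) - 26751 = (7⁴ + (-9/2 + (½)*(-130))) - 26751 = (2401 + (-9/2 - 65)) - 26751 = (2401 - 139/2) - 26751 = 4663/2 - 26751 = -48839/2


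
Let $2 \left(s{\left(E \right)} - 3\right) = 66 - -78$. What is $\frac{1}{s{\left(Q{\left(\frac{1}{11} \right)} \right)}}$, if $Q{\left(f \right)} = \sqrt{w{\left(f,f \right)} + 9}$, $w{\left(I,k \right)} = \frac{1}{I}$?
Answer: $\frac{1}{75} \approx 0.013333$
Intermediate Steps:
$Q{\left(f \right)} = \sqrt{9 + \frac{1}{f}}$ ($Q{\left(f \right)} = \sqrt{\frac{1}{f} + 9} = \sqrt{9 + \frac{1}{f}}$)
$s{\left(E \right)} = 75$ ($s{\left(E \right)} = 3 + \frac{66 - -78}{2} = 3 + \frac{66 + 78}{2} = 3 + \frac{1}{2} \cdot 144 = 3 + 72 = 75$)
$\frac{1}{s{\left(Q{\left(\frac{1}{11} \right)} \right)}} = \frac{1}{75}$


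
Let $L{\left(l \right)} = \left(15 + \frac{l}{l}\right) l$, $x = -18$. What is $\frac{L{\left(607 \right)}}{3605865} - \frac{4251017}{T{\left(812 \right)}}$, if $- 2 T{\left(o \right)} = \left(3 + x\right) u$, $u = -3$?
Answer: $\frac{408762496886}{2163519} \approx 1.8893 \cdot 10^{5}$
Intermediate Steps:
$T{\left(o \right)} = - \frac{45}{2}$ ($T{\left(o \right)} = - \frac{\left(3 - 18\right) \left(-3\right)}{2} = - \frac{\left(-15\right) \left(-3\right)}{2} = \left(- \frac{1}{2}\right) 45 = - \frac{45}{2}$)
$L{\left(l \right)} = 16 l$ ($L{\left(l \right)} = \left(15 + 1\right) l = 16 l$)
$\frac{L{\left(607 \right)}}{3605865} - \frac{4251017}{T{\left(812 \right)}} = \frac{16 \cdot 607}{3605865} - \frac{4251017}{- \frac{45}{2}} = 9712 \cdot \frac{1}{3605865} - - \frac{8502034}{45} = \frac{9712}{3605865} + \frac{8502034}{45} = \frac{408762496886}{2163519}$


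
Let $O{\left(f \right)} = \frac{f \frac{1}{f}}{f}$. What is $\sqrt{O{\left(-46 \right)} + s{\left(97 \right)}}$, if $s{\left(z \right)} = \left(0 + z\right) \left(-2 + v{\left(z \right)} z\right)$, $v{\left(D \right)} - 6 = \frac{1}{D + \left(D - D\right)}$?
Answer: $\frac{\sqrt{119251366}}{46} \approx 237.4$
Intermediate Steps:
$v{\left(D \right)} = 6 + \frac{1}{D}$ ($v{\left(D \right)} = 6 + \frac{1}{D + \left(D - D\right)} = 6 + \frac{1}{D + 0} = 6 + \frac{1}{D}$)
$s{\left(z \right)} = z \left(-2 + z \left(6 + \frac{1}{z}\right)\right)$ ($s{\left(z \right)} = \left(0 + z\right) \left(-2 + \left(6 + \frac{1}{z}\right) z\right) = z \left(-2 + z \left(6 + \frac{1}{z}\right)\right)$)
$O{\left(f \right)} = \frac{1}{f}$ ($O{\left(f \right)} = 1 \frac{1}{f} = \frac{1}{f}$)
$\sqrt{O{\left(-46 \right)} + s{\left(97 \right)}} = \sqrt{\frac{1}{-46} + 97 \left(-1 + 6 \cdot 97\right)} = \sqrt{- \frac{1}{46} + 97 \left(-1 + 582\right)} = \sqrt{- \frac{1}{46} + 97 \cdot 581} = \sqrt{- \frac{1}{46} + 56357} = \sqrt{\frac{2592421}{46}} = \frac{\sqrt{119251366}}{46}$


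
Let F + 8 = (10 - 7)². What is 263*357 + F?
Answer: 93892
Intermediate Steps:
F = 1 (F = -8 + (10 - 7)² = -8 + 3² = -8 + 9 = 1)
263*357 + F = 263*357 + 1 = 93891 + 1 = 93892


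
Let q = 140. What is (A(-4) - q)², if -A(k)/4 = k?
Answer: 15376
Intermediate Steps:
A(k) = -4*k
(A(-4) - q)² = (-4*(-4) - 1*140)² = (16 - 140)² = (-124)² = 15376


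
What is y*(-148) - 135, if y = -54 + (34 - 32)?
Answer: 7561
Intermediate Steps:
y = -52 (y = -54 + 2 = -52)
y*(-148) - 135 = -52*(-148) - 135 = 7696 - 135 = 7561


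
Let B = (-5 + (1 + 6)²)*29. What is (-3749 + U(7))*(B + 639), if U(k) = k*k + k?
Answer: -7072095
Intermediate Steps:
U(k) = k + k² (U(k) = k² + k = k + k²)
B = 1276 (B = (-5 + 7²)*29 = (-5 + 49)*29 = 44*29 = 1276)
(-3749 + U(7))*(B + 639) = (-3749 + 7*(1 + 7))*(1276 + 639) = (-3749 + 7*8)*1915 = (-3749 + 56)*1915 = -3693*1915 = -7072095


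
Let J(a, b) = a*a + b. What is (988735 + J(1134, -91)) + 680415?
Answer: 2955015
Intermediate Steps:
J(a, b) = b + a² (J(a, b) = a² + b = b + a²)
(988735 + J(1134, -91)) + 680415 = (988735 + (-91 + 1134²)) + 680415 = (988735 + (-91 + 1285956)) + 680415 = (988735 + 1285865) + 680415 = 2274600 + 680415 = 2955015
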